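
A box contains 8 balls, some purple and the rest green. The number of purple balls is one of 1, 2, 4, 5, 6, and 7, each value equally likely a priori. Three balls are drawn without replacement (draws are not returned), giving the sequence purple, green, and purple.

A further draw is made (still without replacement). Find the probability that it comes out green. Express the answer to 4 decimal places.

Compute the likelihood of the observed sequence for each case: P(data | r = 1) = (1/8)(7/7)(0/6) = 0; P(data | r = 2) = (2/8)(6/7)(1/6) = 1/28; P(data | r = 4) = (4/8)(4/7)(3/6) = 1/7; P(data | r = 5) = (5/8)(3/7)(4/6) = 5/28; P(data | r = 6) = (6/8)(2/7)(5/6) = 5/28; P(data | r = 7) = (7/8)(1/7)(6/6) = 1/8.
Multiplying each by its prior: 1/6 · 0 = 0, 1/6 · 1/28 = 1/168, 1/6 · 1/7 = 1/42, 1/6 · 5/28 = 5/168, 1/6 · 5/28 = 5/168, 1/6 · 1/8 = 1/48; with total 37/336.
Dividing through by the total gives posterior P(r = 1 | data) = 0, P(r = 2 | data) = 2/37, P(r = 4 | data) = 8/37, P(r = 5 | data) = 10/37, P(r = 6 | data) = 10/37, P(r = 7 | data) = 7/37.
Averaging over the posterior, P(green next | data) = (1)(2/37) + (3/5)(8/37) + (2/5)(10/37) + (1/5)(10/37) + (0)(7/37) = 64/185.

0.3459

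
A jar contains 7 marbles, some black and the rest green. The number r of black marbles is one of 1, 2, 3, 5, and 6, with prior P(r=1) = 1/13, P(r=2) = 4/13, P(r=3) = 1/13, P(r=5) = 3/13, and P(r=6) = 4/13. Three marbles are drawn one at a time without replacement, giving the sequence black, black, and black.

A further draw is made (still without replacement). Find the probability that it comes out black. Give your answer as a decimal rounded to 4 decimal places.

Compute the likelihood of the observed sequence for each case: P(data | r = 1) = (1/7)(0/6) = 0; P(data | r = 2) = (2/7)(1/6)(0/5) = 0; P(data | r = 3) = (3/7)(2/6)(1/5) = 1/35; P(data | r = 5) = (5/7)(4/6)(3/5) = 2/7; P(data | r = 6) = (6/7)(5/6)(4/5) = 4/7.
The prior-weighted likelihoods are 1/13 · 0 = 0, 4/13 · 0 = 0, 1/13 · 1/35 = 1/455, 3/13 · 2/7 = 6/91, 4/13 · 4/7 = 16/91; with total 111/455.
The posterior is then P(r = 1 | data) = 0, P(r = 2 | data) = 0, P(r = 3 | data) = 1/111, P(r = 5 | data) = 10/37, P(r = 6 | data) = 80/111.
Averaging over the posterior, P(black next | data) = (0)(1/111) + (1/2)(10/37) + (3/4)(80/111) = 25/37.

0.6757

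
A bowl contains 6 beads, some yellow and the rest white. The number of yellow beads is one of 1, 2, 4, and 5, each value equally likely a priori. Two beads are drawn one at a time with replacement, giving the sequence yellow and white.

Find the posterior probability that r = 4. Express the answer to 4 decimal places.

0.3077

Compute the likelihood of the observed sequence for each case: P(data | r = 1) = (1/6)(5/6) = 5/36; P(data | r = 2) = (2/6)(4/6) = 2/9; P(data | r = 4) = (4/6)(2/6) = 2/9; P(data | r = 5) = (5/6)(1/6) = 5/36.
The prior-weighted likelihoods are 1/4 · 5/36 = 5/144, 1/4 · 2/9 = 1/18, 1/4 · 2/9 = 1/18, 1/4 · 5/36 = 5/144; summing to 13/72.
By Bayes' rule, P(r = 4 | data) = (1/18) / (13/72) = 4/13.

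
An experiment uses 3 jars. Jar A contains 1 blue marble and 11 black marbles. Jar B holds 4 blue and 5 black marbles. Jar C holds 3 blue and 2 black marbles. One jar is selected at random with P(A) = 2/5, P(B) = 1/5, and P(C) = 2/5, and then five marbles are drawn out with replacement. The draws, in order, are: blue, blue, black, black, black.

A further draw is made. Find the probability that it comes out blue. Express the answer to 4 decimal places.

Compute the likelihood of the observed sequence for each case: P(data | jar A) = (1/12)(1/12)(11/12)(11/12)(11/12) = 0.005349; P(data | jar B) = (4/9)(4/9)(5/9)(5/9)(5/9) = 0.03387; P(data | jar C) = (3/5)(3/5)(2/5)(2/5)(2/5) = 0.02304.
Multiplying each by its prior: 2/5 · 0.005349 = 0.0021396, 1/5 · 0.03387 = 0.006774, 2/5 · 0.02304 = 0.009216; these sum to 0.01813.
The posterior is then P(jar A | data) = 0.11802, P(jar B | data) = 0.37364, P(jar C | data) = 0.50834.
So P(blue next | data) = Σ P(blue next | H) P(H | data) = (1/12)(0.11802) + (4/9)(0.37364) + (3/5)(0.50834) = 0.4809.

0.4809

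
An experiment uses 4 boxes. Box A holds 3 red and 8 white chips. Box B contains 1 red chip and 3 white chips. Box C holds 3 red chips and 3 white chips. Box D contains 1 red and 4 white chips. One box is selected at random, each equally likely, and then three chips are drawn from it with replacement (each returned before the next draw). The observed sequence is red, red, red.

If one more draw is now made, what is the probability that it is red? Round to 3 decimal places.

0.435

The likelihood of the observed sequence under each hypothesis: P(data | box A) = (3/11)(3/11)(3/11) = 0.020285; P(data | box B) = (1/4)(1/4)(1/4) = 0.015625; P(data | box C) = (3/6)(3/6)(3/6) = 0.125; P(data | box D) = (1/5)(1/5)(1/5) = 0.008.
Weighting by the prior gives 1/4 · 0.020285 = 0.0050714, 1/4 · 0.015625 = 0.0039062, 1/4 · 0.125 = 0.03125, 1/4 · 0.008 = 0.002; these sum to 0.042228.
Dividing through by the total gives posterior P(box A | data) = 0.1201, P(box B | data) = 0.092505, P(box C | data) = 0.74004, P(box D | data) = 0.047362.
The predictive probability is P(red next | data) = (3/11)(0.1201) + (1/4)(0.092505) + (1/2)(0.74004) + (1/5)(0.047362) = 0.43537.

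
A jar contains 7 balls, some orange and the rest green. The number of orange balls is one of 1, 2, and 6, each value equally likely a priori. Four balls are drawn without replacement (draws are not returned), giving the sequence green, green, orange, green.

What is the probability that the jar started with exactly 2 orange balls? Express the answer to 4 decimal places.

0.5000

Under each hypothesis, the probability of the observed sequence is: P(data | r = 1) = (6/7)(5/6)(1/5)(4/4) = 1/7; P(data | r = 2) = (5/7)(4/6)(2/5)(3/4) = 1/7; P(data | r = 6) = (1/7)(0/6) = 0.
The prior-weighted likelihoods are 1/3 · 1/7 = 1/21, 1/3 · 1/7 = 1/21, 1/3 · 0 = 0; with total 2/21.
By Bayes' rule, P(r = 2 | data) = (1/21) / (2/21) = 1/2.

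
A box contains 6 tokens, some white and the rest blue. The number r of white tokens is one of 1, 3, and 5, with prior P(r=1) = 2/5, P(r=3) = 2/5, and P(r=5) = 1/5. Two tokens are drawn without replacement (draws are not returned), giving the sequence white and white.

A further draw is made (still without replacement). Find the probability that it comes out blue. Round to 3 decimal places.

0.438

For each hypothesis, P(data | H) works out to: P(data | r = 1) = (1/6)(0/5) = 0; P(data | r = 3) = (3/6)(2/5) = 1/5; P(data | r = 5) = (5/6)(4/5) = 2/3.
Weighting by the prior gives 2/5 · 0 = 0, 2/5 · 1/5 = 2/25, 1/5 · 2/3 = 2/15; with total 16/75.
The posterior is then P(r = 1 | data) = 0, P(r = 3 | data) = 3/8, P(r = 5 | data) = 5/8.
Averaging over the posterior, P(blue next | data) = (3/4)(3/8) + (1/4)(5/8) = 7/16.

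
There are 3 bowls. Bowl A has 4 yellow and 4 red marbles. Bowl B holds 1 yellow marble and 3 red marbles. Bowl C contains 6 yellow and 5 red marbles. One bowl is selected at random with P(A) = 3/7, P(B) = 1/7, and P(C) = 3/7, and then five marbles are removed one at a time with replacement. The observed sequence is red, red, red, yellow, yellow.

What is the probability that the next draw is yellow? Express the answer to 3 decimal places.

0.486

Under each hypothesis, the probability of the observed sequence is: P(data | bowl A) = (4/8)(4/8)(4/8)(4/8)(4/8) = 0.03125; P(data | bowl B) = (3/4)(3/4)(3/4)(1/4)(1/4) = 0.026367; P(data | bowl C) = (5/11)(5/11)(5/11)(6/11)(6/11) = 0.027941.
Multiplying each by its prior: 3/7 · 0.03125 = 0.013393, 1/7 · 0.026367 = 0.0037667, 3/7 · 0.027941 = 0.011975; these sum to 0.029135.
Dividing through by the total gives posterior P(bowl A | data) = 0.45969, P(bowl B | data) = 0.12929, P(bowl C | data) = 0.41102.
The predictive probability is P(yellow next | data) = (1/2)(0.45969) + (1/4)(0.12929) + (6/11)(0.41102) = 0.48636.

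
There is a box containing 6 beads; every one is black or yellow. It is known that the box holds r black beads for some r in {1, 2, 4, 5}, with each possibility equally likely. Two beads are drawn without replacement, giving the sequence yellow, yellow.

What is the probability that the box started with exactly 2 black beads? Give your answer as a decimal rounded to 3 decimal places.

For each hypothesis, P(data | H) works out to: P(data | r = 1) = (5/6)(4/5) = 2/3; P(data | r = 2) = (4/6)(3/5) = 2/5; P(data | r = 4) = (2/6)(1/5) = 1/15; P(data | r = 5) = (1/6)(0/5) = 0.
Weighting by the prior gives 1/4 · 2/3 = 1/6, 1/4 · 2/5 = 1/10, 1/4 · 1/15 = 1/60, 1/4 · 0 = 0; these sum to 17/60.
So P(r = 2 | data) = (1/10) / (17/60) = 6/17.

0.353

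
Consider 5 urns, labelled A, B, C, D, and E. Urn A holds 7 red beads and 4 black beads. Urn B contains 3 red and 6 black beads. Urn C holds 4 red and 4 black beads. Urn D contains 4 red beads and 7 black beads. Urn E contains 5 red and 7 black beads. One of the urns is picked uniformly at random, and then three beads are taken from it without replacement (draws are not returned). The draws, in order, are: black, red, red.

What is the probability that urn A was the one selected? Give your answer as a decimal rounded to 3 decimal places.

The likelihood of the observed sequence under each hypothesis: P(data | urn A) = (4/11)(7/10)(6/9) = 0.1697; P(data | urn B) = (6/9)(3/8)(2/7) = 0.071429; P(data | urn C) = (4/8)(4/7)(3/6) = 0.14286; P(data | urn D) = (7/11)(4/10)(3/9) = 0.084848; P(data | urn E) = (7/12)(5/11)(4/10) = 0.10606.
Multiplying each by its prior: 1/5 · 0.1697 = 0.033939, 1/5 · 0.071429 = 0.014286, 1/5 · 0.14286 = 0.028571, 1/5 · 0.084848 = 0.01697, 1/5 · 0.10606 = 0.021212; summing to 0.11498.
Therefore the posterior P(urn A | data) = (0.033939) / (0.11498) = 0.29518.

0.295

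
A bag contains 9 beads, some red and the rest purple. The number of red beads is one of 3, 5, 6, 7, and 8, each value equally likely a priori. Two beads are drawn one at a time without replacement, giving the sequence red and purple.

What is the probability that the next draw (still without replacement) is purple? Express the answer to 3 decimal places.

0.366

The likelihood of the observed sequence under each hypothesis: P(data | r = 3) = (3/9)(6/8) = 1/4; P(data | r = 5) = (5/9)(4/8) = 5/18; P(data | r = 6) = (6/9)(3/8) = 1/4; P(data | r = 7) = (7/9)(2/8) = 7/36; P(data | r = 8) = (8/9)(1/8) = 1/9.
The prior-weighted likelihoods are 1/5 · 1/4 = 1/20, 1/5 · 5/18 = 1/18, 1/5 · 1/4 = 1/20, 1/5 · 7/36 = 7/180, 1/5 · 1/9 = 1/45; with total 13/60.
The posterior is then P(r = 3 | data) = 3/13, P(r = 5 | data) = 10/39, P(r = 6 | data) = 3/13, P(r = 7 | data) = 7/39, P(r = 8 | data) = 4/39.
The predictive probability is P(purple next | data) = (5/7)(3/13) + (3/7)(10/39) + (2/7)(3/13) + (1/7)(7/39) + (0)(4/39) = 100/273.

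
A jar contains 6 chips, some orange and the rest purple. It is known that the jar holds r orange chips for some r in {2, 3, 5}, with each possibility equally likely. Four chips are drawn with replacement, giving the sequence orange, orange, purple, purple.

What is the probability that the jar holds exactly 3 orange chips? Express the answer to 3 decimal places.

0.476

Under each hypothesis, the probability of the observed sequence is: P(data | r = 2) = (2/6)(2/6)(4/6)(4/6) = 0.049383; P(data | r = 3) = (3/6)(3/6)(3/6)(3/6) = 0.0625; P(data | r = 5) = (5/6)(5/6)(1/6)(1/6) = 0.01929.
Weighting by the prior gives 1/3 · 0.049383 = 0.016461, 1/3 · 0.0625 = 0.020833, 1/3 · 0.01929 = 0.00643; summing to 0.043724.
Therefore the posterior P(r = 3 | data) = (0.020833) / (0.043724) = 0.47647.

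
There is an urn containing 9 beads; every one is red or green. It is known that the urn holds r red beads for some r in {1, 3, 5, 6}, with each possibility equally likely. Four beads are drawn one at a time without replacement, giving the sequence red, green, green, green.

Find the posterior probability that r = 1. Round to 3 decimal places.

0.394

Under each hypothesis, the probability of the observed sequence is: P(data | r = 1) = (1/9)(8/8)(7/7)(6/6) = 0.11111; P(data | r = 3) = (3/9)(6/8)(5/7)(4/6) = 0.11905; P(data | r = 5) = (5/9)(4/8)(3/7)(2/6) = 0.039683; P(data | r = 6) = (6/9)(3/8)(2/7)(1/6) = 0.011905.
Weighting by the prior gives 1/4 · 0.11111 = 0.027778, 1/4 · 0.11905 = 0.029762, 1/4 · 0.039683 = 0.0099206, 1/4 · 0.011905 = 0.0029762; these sum to 0.070437.
Hence P(r = 1 | data) = (0.027778) / (0.070437) = 0.39437.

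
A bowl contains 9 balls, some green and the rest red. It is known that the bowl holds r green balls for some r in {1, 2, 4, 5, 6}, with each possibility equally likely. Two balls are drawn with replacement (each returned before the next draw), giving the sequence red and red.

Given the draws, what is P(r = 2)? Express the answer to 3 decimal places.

0.301

The likelihood of the observed sequence under each hypothesis: P(data | r = 1) = (8/9)(8/9) = 64/81; P(data | r = 2) = (7/9)(7/9) = 49/81; P(data | r = 4) = (5/9)(5/9) = 25/81; P(data | r = 5) = (4/9)(4/9) = 16/81; P(data | r = 6) = (3/9)(3/9) = 1/9.
Weighting by the prior gives 1/5 · 64/81 = 64/405, 1/5 · 49/81 = 49/405, 1/5 · 25/81 = 5/81, 1/5 · 16/81 = 16/405, 1/5 · 1/9 = 1/45; summing to 163/405.
Hence P(r = 2 | data) = (49/405) / (163/405) = 49/163.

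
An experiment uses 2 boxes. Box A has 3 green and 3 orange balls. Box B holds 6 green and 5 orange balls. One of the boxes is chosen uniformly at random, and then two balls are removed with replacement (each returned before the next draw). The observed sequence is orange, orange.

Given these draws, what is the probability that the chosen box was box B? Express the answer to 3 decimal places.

0.452

Compute the likelihood of the observed sequence for each case: P(data | box A) = (3/6)(3/6) = 1/4; P(data | box B) = (5/11)(5/11) = 25/121.
Weighting by the prior gives 1/2 · 1/4 = 1/8, 1/2 · 25/121 = 25/242; summing to 221/968.
Hence P(box B | data) = (25/242) / (221/968) = 100/221.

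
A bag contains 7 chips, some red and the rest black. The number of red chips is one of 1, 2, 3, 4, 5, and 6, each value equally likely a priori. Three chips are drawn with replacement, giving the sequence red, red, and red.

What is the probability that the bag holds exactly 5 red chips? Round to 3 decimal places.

The likelihood of the observed sequence under each hypothesis: P(data | r = 1) = (1/7)(1/7)(1/7) = 0.0029155; P(data | r = 2) = (2/7)(2/7)(2/7) = 0.023324; P(data | r = 3) = (3/7)(3/7)(3/7) = 0.078717; P(data | r = 4) = (4/7)(4/7)(4/7) = 0.18659; P(data | r = 5) = (5/7)(5/7)(5/7) = 0.36443; P(data | r = 6) = (6/7)(6/7)(6/7) = 0.62974.
The prior-weighted likelihoods are 1/6 · 0.0029155 = 0.00048591, 1/6 · 0.023324 = 0.0038873, 1/6 · 0.078717 = 0.01312, 1/6 · 0.18659 = 0.031098, 1/6 · 0.36443 = 0.060739, 1/6 · 0.62974 = 0.10496; with total 0.21429.
By Bayes' rule, P(r = 5 | data) = (0.060739) / (0.21429) = 0.28345.

0.283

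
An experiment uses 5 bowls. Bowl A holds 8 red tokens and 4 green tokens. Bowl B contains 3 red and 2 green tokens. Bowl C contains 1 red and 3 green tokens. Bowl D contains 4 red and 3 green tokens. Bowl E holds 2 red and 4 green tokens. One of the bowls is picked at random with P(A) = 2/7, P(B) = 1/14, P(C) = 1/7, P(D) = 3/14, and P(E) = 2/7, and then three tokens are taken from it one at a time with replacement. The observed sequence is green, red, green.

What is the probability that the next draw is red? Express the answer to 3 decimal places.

0.445

For each hypothesis, P(data | H) works out to: P(data | bowl A) = (4/12)(8/12)(4/12) = 0.074074; P(data | bowl B) = (2/5)(3/5)(2/5) = 0.096; P(data | bowl C) = (3/4)(1/4)(3/4) = 0.14062; P(data | bowl D) = (3/7)(4/7)(3/7) = 0.10496; P(data | bowl E) = (4/6)(2/6)(4/6) = 0.14815.
Multiplying each by its prior: 2/7 · 0.074074 = 0.021164, 1/14 · 0.096 = 0.0068571, 1/7 · 0.14062 = 0.020089, 3/14 · 0.10496 = 0.022491, 2/7 · 0.14815 = 0.042328; these sum to 0.11293.
Dividing through by the total gives posterior P(bowl A | data) = 0.18741, P(bowl B | data) = 0.060721, P(bowl C | data) = 0.17789, P(bowl D | data) = 0.19916, P(bowl E | data) = 0.37482.
Averaging over the posterior, P(red next | data) = (2/3)(0.18741) + (3/5)(0.060721) + (1/4)(0.17789) + (4/7)(0.19916) + (1/3)(0.37482) = 0.44459.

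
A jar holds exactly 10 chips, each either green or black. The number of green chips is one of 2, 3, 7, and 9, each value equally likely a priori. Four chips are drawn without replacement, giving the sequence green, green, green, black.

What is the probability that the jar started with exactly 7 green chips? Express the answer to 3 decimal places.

0.536

Under each hypothesis, the probability of the observed sequence is: P(data | r = 2) = (2/10)(1/9)(0/8) = 0; P(data | r = 3) = (3/10)(2/9)(1/8)(7/7) = 1/120; P(data | r = 7) = (7/10)(6/9)(5/8)(3/7) = 1/8; P(data | r = 9) = (9/10)(8/9)(7/8)(1/7) = 1/10.
The prior-weighted likelihoods are 1/4 · 0 = 0, 1/4 · 1/120 = 1/480, 1/4 · 1/8 = 1/32, 1/4 · 1/10 = 1/40; with total 7/120.
By Bayes' rule, P(r = 7 | data) = (1/32) / (7/120) = 15/28.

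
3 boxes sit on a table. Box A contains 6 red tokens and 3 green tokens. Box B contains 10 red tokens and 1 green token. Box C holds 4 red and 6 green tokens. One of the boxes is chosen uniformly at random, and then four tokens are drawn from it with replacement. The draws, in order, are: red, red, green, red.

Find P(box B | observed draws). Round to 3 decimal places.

Compute the likelihood of the observed sequence for each case: P(data | box A) = (6/9)(6/9)(3/9)(6/9) = 0.098765; P(data | box B) = (10/11)(10/11)(1/11)(10/11) = 0.068301; P(data | box C) = (4/10)(4/10)(6/10)(4/10) = 0.0384.
Multiplying each by its prior: 1/3 · 0.098765 = 0.032922, 1/3 · 0.068301 = 0.022767, 1/3 · 0.0384 = 0.0128; summing to 0.068489.
So P(box B | data) = (0.022767) / (0.068489) = 0.33242.

0.332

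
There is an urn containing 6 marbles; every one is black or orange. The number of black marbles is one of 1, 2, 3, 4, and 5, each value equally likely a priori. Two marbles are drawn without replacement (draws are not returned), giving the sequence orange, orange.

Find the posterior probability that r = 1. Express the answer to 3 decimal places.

0.500

Under each hypothesis, the probability of the observed sequence is: P(data | r = 1) = (5/6)(4/5) = 2/3; P(data | r = 2) = (4/6)(3/5) = 2/5; P(data | r = 3) = (3/6)(2/5) = 1/5; P(data | r = 4) = (2/6)(1/5) = 1/15; P(data | r = 5) = (1/6)(0/5) = 0.
The prior-weighted likelihoods are 1/5 · 2/3 = 2/15, 1/5 · 2/5 = 2/25, 1/5 · 1/5 = 1/25, 1/5 · 1/15 = 1/75, 1/5 · 0 = 0; these sum to 4/15.
Therefore the posterior P(r = 1 | data) = (2/15) / (4/15) = 1/2.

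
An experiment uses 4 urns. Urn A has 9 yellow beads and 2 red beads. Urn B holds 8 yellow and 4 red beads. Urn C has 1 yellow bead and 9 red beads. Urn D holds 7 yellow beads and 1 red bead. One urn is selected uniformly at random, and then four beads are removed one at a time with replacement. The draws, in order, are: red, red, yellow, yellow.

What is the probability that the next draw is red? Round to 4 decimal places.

The likelihood of the observed sequence under each hypothesis: P(data | urn A) = (2/11)(2/11)(9/11)(9/11) = 0.02213; P(data | urn B) = (4/12)(4/12)(8/12)(8/12) = 0.049383; P(data | urn C) = (9/10)(9/10)(1/10)(1/10) = 0.0081; P(data | urn D) = (1/8)(1/8)(7/8)(7/8) = 0.011963.
Multiplying each by its prior: 1/4 · 0.02213 = 0.0055324, 1/4 · 0.049383 = 0.012346, 1/4 · 0.0081 = 0.002025, 1/4 · 0.011963 = 0.0029907; summing to 0.022894.
The posterior is then P(urn A | data) = 0.24166, P(urn B | data) = 0.53926, P(urn C | data) = 0.088452, P(urn D | data) = 0.13063.
The predictive probability is P(red next | data) = (2/11)(0.24166) + (1/3)(0.53926) + (9/10)(0.088452) + (1/8)(0.13063) = 0.31963.

0.3196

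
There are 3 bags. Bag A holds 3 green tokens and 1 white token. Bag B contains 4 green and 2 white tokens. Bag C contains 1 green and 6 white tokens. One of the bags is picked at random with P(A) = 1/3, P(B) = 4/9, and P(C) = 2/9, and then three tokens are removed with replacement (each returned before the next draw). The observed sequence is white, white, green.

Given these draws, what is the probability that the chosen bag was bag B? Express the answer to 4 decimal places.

Compute the likelihood of the observed sequence for each case: P(data | bag A) = (1/4)(1/4)(3/4) = 0.046875; P(data | bag B) = (2/6)(2/6)(4/6) = 0.074074; P(data | bag C) = (6/7)(6/7)(1/7) = 0.10496.
Weighting by the prior gives 1/3 · 0.046875 = 0.015625, 4/9 · 0.074074 = 0.032922, 2/9 · 0.10496 = 0.023324; these sum to 0.07187.
So P(bag B | data) = (0.032922) / (0.07187) = 0.45807.

0.4581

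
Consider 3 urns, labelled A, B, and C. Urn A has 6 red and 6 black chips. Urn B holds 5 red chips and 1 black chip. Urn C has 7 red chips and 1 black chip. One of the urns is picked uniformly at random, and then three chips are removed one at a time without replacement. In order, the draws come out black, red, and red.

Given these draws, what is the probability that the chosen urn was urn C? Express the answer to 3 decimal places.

0.292

Compute the likelihood of the observed sequence for each case: P(data | urn A) = (6/12)(6/11)(5/10) = 3/22; P(data | urn B) = (1/6)(5/5)(4/4) = 1/6; P(data | urn C) = (1/8)(7/7)(6/6) = 1/8.
The prior-weighted likelihoods are 1/3 · 3/22 = 1/22, 1/3 · 1/6 = 1/18, 1/3 · 1/8 = 1/24; with total 113/792.
Hence P(urn C | data) = (1/24) / (113/792) = 33/113.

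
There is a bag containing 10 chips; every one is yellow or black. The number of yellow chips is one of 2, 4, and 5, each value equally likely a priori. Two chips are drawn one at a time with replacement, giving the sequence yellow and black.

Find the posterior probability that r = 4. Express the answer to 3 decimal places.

Under each hypothesis, the probability of the observed sequence is: P(data | r = 2) = (2/10)(8/10) = 4/25; P(data | r = 4) = (4/10)(6/10) = 6/25; P(data | r = 5) = (5/10)(5/10) = 1/4.
Multiplying each by its prior: 1/3 · 4/25 = 4/75, 1/3 · 6/25 = 2/25, 1/3 · 1/4 = 1/12; with total 13/60.
Hence P(r = 4 | data) = (2/25) / (13/60) = 24/65.

0.369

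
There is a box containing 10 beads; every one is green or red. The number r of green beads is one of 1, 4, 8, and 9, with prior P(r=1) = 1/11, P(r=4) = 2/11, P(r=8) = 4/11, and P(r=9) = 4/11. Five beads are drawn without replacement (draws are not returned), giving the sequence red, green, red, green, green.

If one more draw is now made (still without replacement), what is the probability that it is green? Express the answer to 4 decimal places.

0.7209

Under each hypothesis, the probability of the observed sequence is: P(data | r = 1) = (9/10)(1/9)(8/8)(0/7) = 0; P(data | r = 4) = (6/10)(4/9)(5/8)(3/7)(2/6) = 0.02381; P(data | r = 8) = (2/10)(8/9)(1/8)(7/7)(6/6) = 0.022222; P(data | r = 9) = (1/10)(9/9)(0/8) = 0.
Weighting by the prior gives 1/11 · 0 = 0, 2/11 · 0.02381 = 0.004329, 4/11 · 0.022222 = 0.0080808, 4/11 · 0 = 0; with total 0.01241.
The posterior is then P(r = 1 | data) = 0, P(r = 4 | data) = 0.34884, P(r = 8 | data) = 0.65116, P(r = 9 | data) = 0.
The predictive probability is P(green next | data) = (1/5)(0.34884) + (1)(0.65116) = 0.72093.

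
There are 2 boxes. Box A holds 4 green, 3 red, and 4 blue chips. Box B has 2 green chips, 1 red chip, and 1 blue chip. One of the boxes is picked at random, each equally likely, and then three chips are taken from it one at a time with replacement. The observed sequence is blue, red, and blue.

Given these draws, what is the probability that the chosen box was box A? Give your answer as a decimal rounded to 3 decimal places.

0.698

For each hypothesis, P(data | H) works out to: P(data | box A) = (4/11)(3/11)(4/11) = 0.036063; P(data | box B) = (1/4)(1/4)(1/4) = 0.015625.
Weighting by the prior gives 1/2 · 0.036063 = 0.018032, 1/2 · 0.015625 = 0.0078125; summing to 0.025844.
Hence P(box A | data) = (0.018032) / (0.025844) = 0.69771.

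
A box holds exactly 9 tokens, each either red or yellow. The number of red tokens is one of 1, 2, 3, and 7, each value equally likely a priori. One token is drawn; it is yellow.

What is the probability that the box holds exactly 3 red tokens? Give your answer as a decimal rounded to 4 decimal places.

0.2609

Compute the likelihood of this draw for each case: P(data | r = 1) = (8/9) = 8/9; P(data | r = 2) = (7/9) = 7/9; P(data | r = 3) = (6/9) = 2/3; P(data | r = 7) = (2/9) = 2/9.
Multiplying each by its prior: 1/4 · 8/9 = 2/9, 1/4 · 7/9 = 7/36, 1/4 · 2/3 = 1/6, 1/4 · 2/9 = 1/18; with total 23/36.
By Bayes' rule, P(r = 3 | data) = (1/6) / (23/36) = 6/23.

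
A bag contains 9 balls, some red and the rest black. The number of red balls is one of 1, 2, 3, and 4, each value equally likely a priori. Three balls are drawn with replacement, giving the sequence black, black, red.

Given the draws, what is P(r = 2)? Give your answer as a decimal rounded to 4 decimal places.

0.2649

For each hypothesis, P(data | H) works out to: P(data | r = 1) = (8/9)(8/9)(1/9) = 0.087791; P(data | r = 2) = (7/9)(7/9)(2/9) = 0.13443; P(data | r = 3) = (6/9)(6/9)(3/9) = 0.14815; P(data | r = 4) = (5/9)(5/9)(4/9) = 0.13717.
Multiplying each by its prior: 1/4 · 0.087791 = 0.021948, 1/4 · 0.13443 = 0.033608, 1/4 · 0.14815 = 0.037037, 1/4 · 0.13717 = 0.034294; summing to 0.12689.
So P(r = 2 | data) = (0.033608) / (0.12689) = 0.26486.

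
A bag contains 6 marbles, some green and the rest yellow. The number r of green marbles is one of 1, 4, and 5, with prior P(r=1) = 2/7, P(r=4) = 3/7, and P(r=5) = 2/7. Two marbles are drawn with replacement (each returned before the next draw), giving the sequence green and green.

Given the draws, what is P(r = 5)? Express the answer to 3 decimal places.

For each hypothesis, P(data | H) works out to: P(data | r = 1) = (1/6)(1/6) = 1/36; P(data | r = 4) = (4/6)(4/6) = 4/9; P(data | r = 5) = (5/6)(5/6) = 25/36.
Weighting by the prior gives 2/7 · 1/36 = 1/126, 3/7 · 4/9 = 4/21, 2/7 · 25/36 = 25/126; with total 25/63.
Hence P(r = 5 | data) = (25/126) / (25/63) = 1/2.

0.500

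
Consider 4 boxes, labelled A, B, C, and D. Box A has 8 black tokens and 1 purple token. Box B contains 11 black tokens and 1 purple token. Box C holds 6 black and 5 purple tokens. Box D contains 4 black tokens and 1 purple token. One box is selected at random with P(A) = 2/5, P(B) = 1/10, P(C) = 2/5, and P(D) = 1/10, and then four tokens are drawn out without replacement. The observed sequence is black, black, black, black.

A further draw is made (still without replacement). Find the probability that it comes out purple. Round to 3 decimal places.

0.262

Compute the likelihood of the observed sequence for each case: P(data | box A) = (8/9)(7/8)(6/7)(5/6) = 0.55556; P(data | box B) = (11/12)(10/11)(9/10)(8/9) = 0.66667; P(data | box C) = (6/11)(5/10)(4/9)(3/8) = 0.045455; P(data | box D) = (4/5)(3/4)(2/3)(1/2) = 0.2.
Multiplying each by its prior: 2/5 · 0.55556 = 0.22222, 1/10 · 0.66667 = 0.066667, 2/5 · 0.045455 = 0.018182, 1/10 · 0.2 = 0.02; these sum to 0.32707.
Dividing through by the total gives posterior P(box A | data) = 0.67943, P(box B | data) = 0.20383, P(box C | data) = 0.05559, P(box D | data) = 0.061149.
So P(purple next | data) = Σ P(purple next | H) P(H | data) = (1/5)(0.67943) + (1/8)(0.20383) + (5/7)(0.05559) + (1)(0.061149) = 0.26222.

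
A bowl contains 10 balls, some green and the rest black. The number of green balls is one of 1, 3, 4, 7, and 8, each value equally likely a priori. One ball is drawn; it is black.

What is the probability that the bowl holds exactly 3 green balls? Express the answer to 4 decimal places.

0.2593

The likelihood of this draw under each hypothesis: P(data | r = 1) = (9/10) = 9/10; P(data | r = 3) = (7/10) = 7/10; P(data | r = 4) = (6/10) = 3/5; P(data | r = 7) = (3/10) = 3/10; P(data | r = 8) = (2/10) = 1/5.
Weighting by the prior gives 1/5 · 9/10 = 9/50, 1/5 · 7/10 = 7/50, 1/5 · 3/5 = 3/25, 1/5 · 3/10 = 3/50, 1/5 · 1/5 = 1/25; summing to 27/50.
So P(r = 3 | data) = (7/50) / (27/50) = 7/27.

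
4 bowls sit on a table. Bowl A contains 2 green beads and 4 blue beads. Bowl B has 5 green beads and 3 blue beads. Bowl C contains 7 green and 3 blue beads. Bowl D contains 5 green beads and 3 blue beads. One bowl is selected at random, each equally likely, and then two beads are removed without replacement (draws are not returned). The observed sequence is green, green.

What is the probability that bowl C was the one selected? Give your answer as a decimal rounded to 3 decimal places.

0.374

Under each hypothesis, the probability of the observed sequence is: P(data | bowl A) = (2/6)(1/5) = 1/15; P(data | bowl B) = (5/8)(4/7) = 5/14; P(data | bowl C) = (7/10)(6/9) = 7/15; P(data | bowl D) = (5/8)(4/7) = 5/14.
The prior-weighted likelihoods are 1/4 · 1/15 = 1/60, 1/4 · 5/14 = 5/56, 1/4 · 7/15 = 7/60, 1/4 · 5/14 = 5/56; with total 131/420.
Hence P(bowl C | data) = (7/60) / (131/420) = 49/131.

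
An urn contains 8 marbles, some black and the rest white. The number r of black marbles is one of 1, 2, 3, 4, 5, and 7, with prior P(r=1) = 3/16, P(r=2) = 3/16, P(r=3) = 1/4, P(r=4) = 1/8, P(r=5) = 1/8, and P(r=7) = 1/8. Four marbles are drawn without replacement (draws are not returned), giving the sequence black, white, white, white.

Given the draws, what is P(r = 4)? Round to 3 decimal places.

For each hypothesis, P(data | H) works out to: P(data | r = 1) = (1/8)(7/7)(6/6)(5/5) = 0.125; P(data | r = 2) = (2/8)(6/7)(5/6)(4/5) = 0.14286; P(data | r = 3) = (3/8)(5/7)(4/6)(3/5) = 0.10714; P(data | r = 4) = (4/8)(4/7)(3/6)(2/5) = 0.057143; P(data | r = 5) = (5/8)(3/7)(2/6)(1/5) = 0.017857; P(data | r = 7) = (7/8)(1/7)(0/6) = 0.
The prior-weighted likelihoods are 3/16 · 0.125 = 0.023438, 3/16 · 0.14286 = 0.026786, 1/4 · 0.10714 = 0.026786, 1/8 · 0.057143 = 0.0071429, 1/8 · 0.017857 = 0.0022321, 1/8 · 0 = 0; with total 0.086384.
So P(r = 4 | data) = (0.0071429) / (0.086384) = 0.082687.

0.083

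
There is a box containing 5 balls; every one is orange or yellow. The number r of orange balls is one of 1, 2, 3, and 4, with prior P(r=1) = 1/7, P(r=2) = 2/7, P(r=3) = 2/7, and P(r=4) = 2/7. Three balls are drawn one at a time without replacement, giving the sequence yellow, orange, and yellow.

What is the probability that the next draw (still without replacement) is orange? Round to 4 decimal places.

0.5000

Under each hypothesis, the probability of the observed sequence is: P(data | r = 1) = (4/5)(1/4)(3/3) = 1/5; P(data | r = 2) = (3/5)(2/4)(2/3) = 1/5; P(data | r = 3) = (2/5)(3/4)(1/3) = 1/10; P(data | r = 4) = (1/5)(4/4)(0/3) = 0.
The prior-weighted likelihoods are 1/7 · 1/5 = 1/35, 2/7 · 1/5 = 2/35, 2/7 · 1/10 = 1/35, 2/7 · 0 = 0; these sum to 4/35.
The posterior is then P(r = 1 | data) = 1/4, P(r = 2 | data) = 1/2, P(r = 3 | data) = 1/4, P(r = 4 | data) = 0.
Averaging over the posterior, P(orange next | data) = (0)(1/4) + (1/2)(1/2) + (1)(1/4) = 1/2.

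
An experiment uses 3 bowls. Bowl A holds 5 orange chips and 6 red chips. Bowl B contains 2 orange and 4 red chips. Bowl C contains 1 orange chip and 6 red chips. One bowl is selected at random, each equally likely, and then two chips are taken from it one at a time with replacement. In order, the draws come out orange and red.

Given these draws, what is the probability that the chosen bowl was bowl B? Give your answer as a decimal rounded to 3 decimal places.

The likelihood of the observed sequence under each hypothesis: P(data | bowl A) = (5/11)(6/11) = 0.24793; P(data | bowl B) = (2/6)(4/6) = 0.22222; P(data | bowl C) = (1/7)(6/7) = 0.12245.
Multiplying each by its prior: 1/3 · 0.24793 = 0.082645, 1/3 · 0.22222 = 0.074074, 1/3 · 0.12245 = 0.040816; with total 0.19754.
Therefore the posterior P(bowl B | data) = (0.074074) / (0.19754) = 0.37499.

0.375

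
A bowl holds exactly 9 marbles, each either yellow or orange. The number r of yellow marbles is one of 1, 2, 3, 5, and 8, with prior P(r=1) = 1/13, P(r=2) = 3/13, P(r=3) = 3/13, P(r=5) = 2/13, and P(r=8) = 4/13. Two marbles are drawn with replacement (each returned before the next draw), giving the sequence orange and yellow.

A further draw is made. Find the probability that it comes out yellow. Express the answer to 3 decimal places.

Under each hypothesis, the probability of the observed sequence is: P(data | r = 1) = (8/9)(1/9) = 0.098765; P(data | r = 2) = (7/9)(2/9) = 0.17284; P(data | r = 3) = (6/9)(3/9) = 0.22222; P(data | r = 5) = (4/9)(5/9) = 0.24691; P(data | r = 8) = (1/9)(8/9) = 0.098765.
Multiplying each by its prior: 1/13 · 0.098765 = 0.0075973, 3/13 · 0.17284 = 0.039886, 3/13 · 0.22222 = 0.051282, 2/13 · 0.24691 = 0.037987, 4/13 · 0.098765 = 0.030389; with total 0.16714.
Normalising, the posterior is P(r = 1 | data) = 0.045455, P(r = 2 | data) = 0.23864, P(r = 3 | data) = 0.30682, P(r = 5 | data) = 0.22727, P(r = 8 | data) = 0.18182.
The predictive probability is P(yellow next | data) = (1/9)(0.045455) + (2/9)(0.23864) + (1/3)(0.30682) + (5/9)(0.22727) + (8/9)(0.18182) = 0.44823.

0.448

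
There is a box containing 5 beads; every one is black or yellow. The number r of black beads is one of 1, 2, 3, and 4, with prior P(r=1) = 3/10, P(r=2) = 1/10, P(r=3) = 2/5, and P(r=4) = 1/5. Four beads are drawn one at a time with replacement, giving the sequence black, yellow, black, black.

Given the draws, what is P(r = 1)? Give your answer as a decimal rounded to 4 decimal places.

For each hypothesis, P(data | H) works out to: P(data | r = 1) = (1/5)(4/5)(1/5)(1/5) = 0.0064; P(data | r = 2) = (2/5)(3/5)(2/5)(2/5) = 0.0384; P(data | r = 3) = (3/5)(2/5)(3/5)(3/5) = 0.0864; P(data | r = 4) = (4/5)(1/5)(4/5)(4/5) = 0.1024.
Multiplying each by its prior: 3/10 · 0.0064 = 0.00192, 1/10 · 0.0384 = 0.00384, 2/5 · 0.0864 = 0.03456, 1/5 · 0.1024 = 0.02048; summing to 0.0608.
Hence P(r = 1 | data) = (0.00192) / (0.0608) = 0.031579.

0.0316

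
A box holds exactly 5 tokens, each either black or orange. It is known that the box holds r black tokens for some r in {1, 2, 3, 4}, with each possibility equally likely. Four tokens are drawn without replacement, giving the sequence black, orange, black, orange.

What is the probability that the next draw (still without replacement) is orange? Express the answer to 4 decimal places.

0.5000

For each hypothesis, P(data | H) works out to: P(data | r = 1) = (1/5)(4/4)(0/3) = 0; P(data | r = 2) = (2/5)(3/4)(1/3)(2/2) = 1/10; P(data | r = 3) = (3/5)(2/4)(2/3)(1/2) = 1/10; P(data | r = 4) = (4/5)(1/4)(3/3)(0/2) = 0.
The prior-weighted likelihoods are 1/4 · 0 = 0, 1/4 · 1/10 = 1/40, 1/4 · 1/10 = 1/40, 1/4 · 0 = 0; with total 1/20.
Dividing through by the total gives posterior P(r = 1 | data) = 0, P(r = 2 | data) = 1/2, P(r = 3 | data) = 1/2, P(r = 4 | data) = 0.
Averaging over the posterior, P(orange next | data) = (1)(1/2) + (0)(1/2) = 1/2.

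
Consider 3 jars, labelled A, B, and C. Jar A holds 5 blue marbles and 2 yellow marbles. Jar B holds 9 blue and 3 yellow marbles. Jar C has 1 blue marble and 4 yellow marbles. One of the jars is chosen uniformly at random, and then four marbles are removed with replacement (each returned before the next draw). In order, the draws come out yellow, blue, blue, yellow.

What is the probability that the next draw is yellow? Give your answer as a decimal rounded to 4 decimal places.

Compute the likelihood of the observed sequence for each case: P(data | jar A) = (2/7)(5/7)(5/7)(2/7) = 0.041649; P(data | jar B) = (3/12)(9/12)(9/12)(3/12) = 0.035156; P(data | jar C) = (4/5)(1/5)(1/5)(4/5) = 0.0256.
The prior-weighted likelihoods are 1/3 · 0.041649 = 0.013883, 1/3 · 0.035156 = 0.011719, 1/3 · 0.0256 = 0.0085333; with total 0.034135.
Dividing through by the total gives posterior P(jar A | data) = 0.40671, P(jar B | data) = 0.3433, P(jar C | data) = 0.24999.
The predictive probability is P(yellow next | data) = (2/7)(0.40671) + (1/4)(0.3433) + (4/5)(0.24999) = 0.40202.

0.4020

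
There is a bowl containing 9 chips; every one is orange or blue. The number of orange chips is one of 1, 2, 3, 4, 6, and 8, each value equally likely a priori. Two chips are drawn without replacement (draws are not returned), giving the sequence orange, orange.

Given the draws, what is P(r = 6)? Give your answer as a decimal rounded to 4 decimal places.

For each hypothesis, P(data | H) works out to: P(data | r = 1) = (1/9)(0/8) = 0; P(data | r = 2) = (2/9)(1/8) = 1/36; P(data | r = 3) = (3/9)(2/8) = 1/12; P(data | r = 4) = (4/9)(3/8) = 1/6; P(data | r = 6) = (6/9)(5/8) = 5/12; P(data | r = 8) = (8/9)(7/8) = 7/9.
Weighting by the prior gives 1/6 · 0 = 0, 1/6 · 1/36 = 1/216, 1/6 · 1/12 = 1/72, 1/6 · 1/6 = 1/36, 1/6 · 5/12 = 5/72, 1/6 · 7/9 = 7/54; these sum to 53/216.
Hence P(r = 6 | data) = (5/72) / (53/216) = 15/53.

0.2830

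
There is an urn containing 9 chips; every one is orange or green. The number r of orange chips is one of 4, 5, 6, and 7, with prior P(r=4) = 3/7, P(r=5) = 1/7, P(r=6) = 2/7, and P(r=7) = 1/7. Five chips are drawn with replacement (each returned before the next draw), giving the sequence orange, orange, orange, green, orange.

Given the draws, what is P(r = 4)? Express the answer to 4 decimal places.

The likelihood of the observed sequence under each hypothesis: P(data | r = 4) = (4/9)(4/9)(4/9)(5/9)(4/9) = 0.021677; P(data | r = 5) = (5/9)(5/9)(5/9)(4/9)(5/9) = 0.042338; P(data | r = 6) = (6/9)(6/9)(6/9)(3/9)(6/9) = 0.065844; P(data | r = 7) = (7/9)(7/9)(7/9)(2/9)(7/9) = 0.081322.
The prior-weighted likelihoods are 3/7 · 0.021677 = 0.0092901, 1/7 · 0.042338 = 0.0060482, 2/7 · 0.065844 = 0.018812, 1/7 · 0.081322 = 0.011617; with total 0.045768.
Therefore the posterior P(r = 4 | data) = (0.0092901) / (0.045768) = 0.20298.

0.2030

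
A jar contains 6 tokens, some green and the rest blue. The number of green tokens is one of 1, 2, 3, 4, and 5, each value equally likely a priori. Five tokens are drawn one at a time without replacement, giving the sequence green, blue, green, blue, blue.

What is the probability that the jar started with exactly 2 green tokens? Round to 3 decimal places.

The likelihood of the observed sequence under each hypothesis: P(data | r = 1) = (1/6)(5/5)(0/4) = 0; P(data | r = 2) = (2/6)(4/5)(1/4)(3/3)(2/2) = 1/15; P(data | r = 3) = (3/6)(3/5)(2/4)(2/3)(1/2) = 1/20; P(data | r = 4) = (4/6)(2/5)(3/4)(1/3)(0/2) = 0; P(data | r = 5) = (5/6)(1/5)(4/4)(0/3) = 0.
The prior-weighted likelihoods are 1/5 · 0 = 0, 1/5 · 1/15 = 1/75, 1/5 · 1/20 = 1/100, 1/5 · 0 = 0, 1/5 · 0 = 0; these sum to 7/300.
Hence P(r = 2 | data) = (1/75) / (7/300) = 4/7.

0.571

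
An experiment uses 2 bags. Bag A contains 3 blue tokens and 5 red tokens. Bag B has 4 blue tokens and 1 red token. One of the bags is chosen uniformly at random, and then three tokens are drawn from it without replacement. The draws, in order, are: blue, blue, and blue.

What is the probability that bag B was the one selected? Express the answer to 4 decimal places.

0.9573

Compute the likelihood of the observed sequence for each case: P(data | bag A) = (3/8)(2/7)(1/6) = 1/56; P(data | bag B) = (4/5)(3/4)(2/3) = 2/5.
Multiplying each by its prior: 1/2 · 1/56 = 1/112, 1/2 · 2/5 = 1/5; summing to 117/560.
Therefore the posterior P(bag B | data) = (1/5) / (117/560) = 112/117.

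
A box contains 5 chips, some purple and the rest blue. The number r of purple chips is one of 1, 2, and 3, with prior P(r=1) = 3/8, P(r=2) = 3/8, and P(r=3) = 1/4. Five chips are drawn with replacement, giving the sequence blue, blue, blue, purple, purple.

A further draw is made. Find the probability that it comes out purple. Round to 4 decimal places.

0.3855

Compute the likelihood of the observed sequence for each case: P(data | r = 1) = (4/5)(4/5)(4/5)(1/5)(1/5) = 0.02048; P(data | r = 2) = (3/5)(3/5)(3/5)(2/5)(2/5) = 0.03456; P(data | r = 3) = (2/5)(2/5)(2/5)(3/5)(3/5) = 0.02304.
Weighting by the prior gives 3/8 · 0.02048 = 0.00768, 3/8 · 0.03456 = 0.01296, 1/4 · 0.02304 = 0.00576; these sum to 0.0264.
Dividing through by the total gives posterior P(r = 1 | data) = 0.29091, P(r = 2 | data) = 0.49091, P(r = 3 | data) = 0.21818.
The predictive probability is P(purple next | data) = (1/5)(0.29091) + (2/5)(0.49091) + (3/5)(0.21818) = 0.38545.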